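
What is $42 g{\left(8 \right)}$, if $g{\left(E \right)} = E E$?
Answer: $2688$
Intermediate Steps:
$g{\left(E \right)} = E^{2}$
$42 g{\left(8 \right)} = 42 \cdot 8^{2} = 42 \cdot 64 = 2688$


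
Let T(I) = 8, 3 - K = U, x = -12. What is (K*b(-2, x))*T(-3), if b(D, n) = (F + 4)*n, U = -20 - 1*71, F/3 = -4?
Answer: 72192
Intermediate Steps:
F = -12 (F = 3*(-4) = -12)
U = -91 (U = -20 - 71 = -91)
b(D, n) = -8*n (b(D, n) = (-12 + 4)*n = -8*n)
K = 94 (K = 3 - 1*(-91) = 3 + 91 = 94)
(K*b(-2, x))*T(-3) = (94*(-8*(-12)))*8 = (94*96)*8 = 9024*8 = 72192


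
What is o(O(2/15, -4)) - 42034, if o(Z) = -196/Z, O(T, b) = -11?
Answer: -462178/11 ≈ -42016.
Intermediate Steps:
o(O(2/15, -4)) - 42034 = -196/(-11) - 42034 = -196*(-1/11) - 42034 = 196/11 - 42034 = -462178/11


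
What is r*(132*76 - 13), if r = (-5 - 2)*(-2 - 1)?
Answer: 210399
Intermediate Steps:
r = 21 (r = -7*(-3) = 21)
r*(132*76 - 13) = 21*(132*76 - 13) = 21*(10032 - 13) = 21*10019 = 210399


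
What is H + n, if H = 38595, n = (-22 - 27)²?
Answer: 40996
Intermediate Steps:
n = 2401 (n = (-49)² = 2401)
H + n = 38595 + 2401 = 40996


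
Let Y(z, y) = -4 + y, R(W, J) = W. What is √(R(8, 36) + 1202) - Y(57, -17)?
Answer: 21 + 11*√10 ≈ 55.785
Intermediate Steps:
√(R(8, 36) + 1202) - Y(57, -17) = √(8 + 1202) - (-4 - 17) = √1210 - 1*(-21) = 11*√10 + 21 = 21 + 11*√10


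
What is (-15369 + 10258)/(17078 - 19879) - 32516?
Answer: -91072205/2801 ≈ -32514.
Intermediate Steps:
(-15369 + 10258)/(17078 - 19879) - 32516 = -5111/(-2801) - 32516 = -5111*(-1/2801) - 32516 = 5111/2801 - 32516 = -91072205/2801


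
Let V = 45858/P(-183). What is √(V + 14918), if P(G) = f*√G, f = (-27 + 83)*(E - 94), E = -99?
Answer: √(405266739341912 + 629867273*I*√183)/164822 ≈ 122.14 + 0.001284*I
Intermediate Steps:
f = -10808 (f = (-27 + 83)*(-99 - 94) = 56*(-193) = -10808)
P(G) = -10808*√G
V = 7643*I*√183/329644 (V = 45858/((-10808*I*√183)) = 45858*(I*√183/1977864) = 7643*I*√183/329644 ≈ 0.31365*I)
√(V + 14918) = √(7643*I*√183/329644 + 14918) = √(14918 + 7643*I*√183/329644)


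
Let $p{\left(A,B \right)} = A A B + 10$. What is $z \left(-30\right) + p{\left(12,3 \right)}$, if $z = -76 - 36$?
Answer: $3802$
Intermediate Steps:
$p{\left(A,B \right)} = 10 + B A^{2}$ ($p{\left(A,B \right)} = A^{2} B + 10 = B A^{2} + 10 = 10 + B A^{2}$)
$z = -112$
$z \left(-30\right) + p{\left(12,3 \right)} = \left(-112\right) \left(-30\right) + \left(10 + 3 \cdot 12^{2}\right) = 3360 + \left(10 + 3 \cdot 144\right) = 3360 + \left(10 + 432\right) = 3360 + 442 = 3802$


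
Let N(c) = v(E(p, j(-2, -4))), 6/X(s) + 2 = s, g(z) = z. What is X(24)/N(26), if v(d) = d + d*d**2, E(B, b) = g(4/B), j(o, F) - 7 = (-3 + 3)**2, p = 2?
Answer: 3/110 ≈ 0.027273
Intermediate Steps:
j(o, F) = 7 (j(o, F) = 7 + (-3 + 3)**2 = 7 + 0**2 = 7 + 0 = 7)
E(B, b) = 4/B
X(s) = 6/(-2 + s)
v(d) = d + d**3
N(c) = 10 (N(c) = 4/2 + (4/2)**3 = 4*(1/2) + (4*(1/2))**3 = 2 + 2**3 = 2 + 8 = 10)
X(24)/N(26) = (6/(-2 + 24))/10 = (6/22)*(1/10) = (6*(1/22))*(1/10) = (3/11)*(1/10) = 3/110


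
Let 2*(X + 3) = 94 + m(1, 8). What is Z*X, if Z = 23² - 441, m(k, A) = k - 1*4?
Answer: 3740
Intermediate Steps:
m(k, A) = -4 + k (m(k, A) = k - 4 = -4 + k)
X = 85/2 (X = -3 + (94 + (-4 + 1))/2 = -3 + (94 - 3)/2 = -3 + (½)*91 = -3 + 91/2 = 85/2 ≈ 42.500)
Z = 88 (Z = 529 - 441 = 88)
Z*X = 88*(85/2) = 3740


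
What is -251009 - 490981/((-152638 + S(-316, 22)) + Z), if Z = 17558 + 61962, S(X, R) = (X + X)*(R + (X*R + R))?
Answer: -1077516363623/4292738 ≈ -2.5101e+5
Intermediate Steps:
S(X, R) = 2*X*(2*R + R*X) (S(X, R) = (2*X)*(R + (R*X + R)) = (2*X)*(R + (R + R*X)) = (2*X)*(2*R + R*X) = 2*X*(2*R + R*X))
Z = 79520
-251009 - 490981/((-152638 + S(-316, 22)) + Z) = -251009 - 490981/((-152638 + 2*22*(-316)*(2 - 316)) + 79520) = -251009 - 490981/((-152638 + 2*22*(-316)*(-314)) + 79520) = -251009 - 490981/((-152638 + 4365856) + 79520) = -251009 - 490981/(4213218 + 79520) = -251009 - 490981/4292738 = -1077516363623/4292738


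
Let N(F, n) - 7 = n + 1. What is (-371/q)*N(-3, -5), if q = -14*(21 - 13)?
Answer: 159/16 ≈ 9.9375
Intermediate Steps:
N(F, n) = 8 + n (N(F, n) = 7 + (n + 1) = 7 + (1 + n) = 8 + n)
q = -112 (q = -14*8 = -112)
(-371/q)*N(-3, -5) = (-371/(-112))*(8 - 5) = -371*(-1/112)*3 = (53/16)*3 = 159/16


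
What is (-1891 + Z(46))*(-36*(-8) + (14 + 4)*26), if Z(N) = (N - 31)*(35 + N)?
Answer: -511056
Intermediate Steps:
Z(N) = (-31 + N)*(35 + N)
(-1891 + Z(46))*(-36*(-8) + (14 + 4)*26) = (-1891 + (-1085 + 46**2 + 4*46))*(-36*(-8) + (14 + 4)*26) = (-1891 + (-1085 + 2116 + 184))*(288 + 18*26) = (-1891 + 1215)*(288 + 468) = -676*756 = -511056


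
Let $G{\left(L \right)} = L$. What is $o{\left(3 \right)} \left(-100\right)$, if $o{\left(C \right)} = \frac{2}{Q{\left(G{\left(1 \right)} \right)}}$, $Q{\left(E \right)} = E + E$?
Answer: $-100$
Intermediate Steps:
$Q{\left(E \right)} = 2 E$
$o{\left(C \right)} = 1$ ($o{\left(C \right)} = \frac{2}{2 \cdot 1} = \frac{2}{2} = 2 \cdot \frac{1}{2} = 1$)
$o{\left(3 \right)} \left(-100\right) = 1 \left(-100\right) = -100$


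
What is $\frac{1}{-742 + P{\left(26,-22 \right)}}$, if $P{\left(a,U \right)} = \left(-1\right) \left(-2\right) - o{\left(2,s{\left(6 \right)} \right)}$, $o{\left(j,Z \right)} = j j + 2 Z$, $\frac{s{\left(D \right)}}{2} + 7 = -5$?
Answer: $- \frac{1}{696} \approx -0.0014368$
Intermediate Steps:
$s{\left(D \right)} = -24$ ($s{\left(D \right)} = -14 + 2 \left(-5\right) = -14 - 10 = -24$)
$o{\left(j,Z \right)} = j^{2} + 2 Z$
$P{\left(a,U \right)} = 46$ ($P{\left(a,U \right)} = \left(-1\right) \left(-2\right) - \left(2^{2} + 2 \left(-24\right)\right) = 2 - \left(4 - 48\right) = 2 - -44 = 2 + 44 = 46$)
$\frac{1}{-742 + P{\left(26,-22 \right)}} = \frac{1}{-742 + 46} = \frac{1}{-696} = - \frac{1}{696}$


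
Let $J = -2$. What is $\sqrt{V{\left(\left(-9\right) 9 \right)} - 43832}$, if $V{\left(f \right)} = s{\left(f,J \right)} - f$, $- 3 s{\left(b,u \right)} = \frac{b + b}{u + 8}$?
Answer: $i \sqrt{43742} \approx 209.15 i$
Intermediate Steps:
$s{\left(b,u \right)} = - \frac{2 b}{3 \left(8 + u\right)}$ ($s{\left(b,u \right)} = - \frac{\left(b + b\right) \frac{1}{u + 8}}{3} = - \frac{2 b \frac{1}{8 + u}}{3} = - \frac{2 b}{3 \left(8 + u\right)}$)
$V{\left(f \right)} = - \frac{10 f}{9}$ ($V{\left(f \right)} = - \frac{2 f}{24 + 3 \left(-2\right)} - f = - \frac{2 f}{24 - 6} - f = - \frac{2 f}{18} - f = \left(-2\right) f \frac{1}{18} - f = - \frac{f}{9} - f = - \frac{10 f}{9}$)
$\sqrt{V{\left(\left(-9\right) 9 \right)} - 43832} = \sqrt{- \frac{10 \left(\left(-9\right) 9\right)}{9} - 43832} = \sqrt{\left(- \frac{10}{9}\right) \left(-81\right) - 43832} = \sqrt{90 - 43832} = \sqrt{-43742} = i \sqrt{43742}$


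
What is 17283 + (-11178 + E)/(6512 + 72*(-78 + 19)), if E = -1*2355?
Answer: 39115179/2264 ≈ 17277.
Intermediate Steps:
E = -2355
17283 + (-11178 + E)/(6512 + 72*(-78 + 19)) = 17283 + (-11178 - 2355)/(6512 + 72*(-78 + 19)) = 17283 - 13533/(6512 + 72*(-59)) = 17283 - 13533/(6512 - 4248) = 17283 - 13533/2264 = 39115179/2264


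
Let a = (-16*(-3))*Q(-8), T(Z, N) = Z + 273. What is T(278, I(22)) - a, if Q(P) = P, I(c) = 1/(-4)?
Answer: 935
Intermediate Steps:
I(c) = -¼
T(Z, N) = 273 + Z
a = -384 (a = -16*(-3)*(-8) = 48*(-8) = -384)
T(278, I(22)) - a = (273 + 278) - 1*(-384) = 551 + 384 = 935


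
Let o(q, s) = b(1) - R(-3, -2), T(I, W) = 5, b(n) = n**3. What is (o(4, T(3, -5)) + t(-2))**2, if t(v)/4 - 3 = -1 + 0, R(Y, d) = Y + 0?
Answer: 144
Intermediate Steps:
R(Y, d) = Y
o(q, s) = 4 (o(q, s) = 1**3 - 1*(-3) = 1 + 3 = 4)
t(v) = 8 (t(v) = 12 + 4*(-1 + 0) = 12 + 4*(-1) = 12 - 4 = 8)
(o(4, T(3, -5)) + t(-2))**2 = (4 + 8)**2 = 12**2 = 144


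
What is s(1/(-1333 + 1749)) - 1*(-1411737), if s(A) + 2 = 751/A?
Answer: 1724151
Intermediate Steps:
s(A) = -2 + 751/A
s(1/(-1333 + 1749)) - 1*(-1411737) = (-2 + 751/(1/(-1333 + 1749))) - 1*(-1411737) = (-2 + 751/(1/416)) + 1411737 = (-2 + 751*416) + 1411737 = (-2 + 312416) + 1411737 = 312414 + 1411737 = 1724151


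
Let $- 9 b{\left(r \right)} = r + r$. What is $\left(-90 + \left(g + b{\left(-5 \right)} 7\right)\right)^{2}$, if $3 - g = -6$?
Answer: $\frac{434281}{81} \approx 5361.5$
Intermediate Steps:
$b{\left(r \right)} = - \frac{2 r}{9}$ ($b{\left(r \right)} = - \frac{r + r}{9} = - \frac{2 r}{9}$)
$g = 9$ ($g = 3 - -6 = 3 + 6 = 9$)
$\left(-90 + \left(g + b{\left(-5 \right)} 7\right)\right)^{2} = \left(-90 + \left(9 + \left(- \frac{2}{9}\right) \left(-5\right) 7\right)\right)^{2} = \left(-90 + \left(9 + \frac{10}{9} \cdot 7\right)\right)^{2} = \left(-90 + \left(9 + \frac{70}{9}\right)\right)^{2} = \left(-90 + \frac{151}{9}\right)^{2} = \left(- \frac{659}{9}\right)^{2} = \frac{434281}{81}$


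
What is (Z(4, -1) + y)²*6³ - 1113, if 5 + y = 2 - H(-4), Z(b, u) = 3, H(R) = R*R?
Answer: 54183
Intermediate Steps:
H(R) = R²
y = -19 (y = -5 + (2 - 1*(-4)²) = -5 + (2 - 1*16) = -5 + (2 - 16) = -5 - 14 = -19)
(Z(4, -1) + y)²*6³ - 1113 = (3 - 19)²*6³ - 1113 = (-16)²*216 - 1113 = 256*216 - 1113 = 55296 - 1113 = 54183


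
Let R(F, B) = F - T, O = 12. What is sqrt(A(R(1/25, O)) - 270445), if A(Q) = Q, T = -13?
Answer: 29*I*sqrt(8039)/5 ≈ 520.03*I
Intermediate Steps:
R(F, B) = 13 + F (R(F, B) = F - 1*(-13) = F + 13 = 13 + F)
sqrt(A(R(1/25, O)) - 270445) = sqrt((13 + 1/25) - 270445) = sqrt(326/25 - 270445) = sqrt(-6760799/25) = 29*I*sqrt(8039)/5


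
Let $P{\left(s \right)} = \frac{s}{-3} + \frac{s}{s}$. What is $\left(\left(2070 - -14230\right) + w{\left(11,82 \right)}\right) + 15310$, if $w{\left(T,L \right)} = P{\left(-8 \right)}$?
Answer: $\frac{94841}{3} \approx 31614.0$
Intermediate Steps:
$P{\left(s \right)} = 1 - \frac{s}{3}$ ($P{\left(s \right)} = s \left(- \frac{1}{3}\right) + 1 = - \frac{s}{3} + 1 = 1 - \frac{s}{3}$)
$w{\left(T,L \right)} = \frac{11}{3}$ ($w{\left(T,L \right)} = 1 - - \frac{8}{3} = 1 + \frac{8}{3} = \frac{11}{3}$)
$\left(\left(2070 - -14230\right) + w{\left(11,82 \right)}\right) + 15310 = \left(\left(2070 - -14230\right) + \frac{11}{3}\right) + 15310 = \left(\left(2070 + 14230\right) + \frac{11}{3}\right) + 15310 = \left(16300 + \frac{11}{3}\right) + 15310 = \frac{48911}{3} + 15310 = \frac{94841}{3}$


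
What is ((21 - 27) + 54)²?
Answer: 2304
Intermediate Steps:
((21 - 27) + 54)² = (-6 + 54)² = 48² = 2304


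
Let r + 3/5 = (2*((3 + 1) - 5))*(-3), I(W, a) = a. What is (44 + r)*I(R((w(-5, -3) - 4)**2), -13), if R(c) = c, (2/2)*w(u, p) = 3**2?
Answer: -3211/5 ≈ -642.20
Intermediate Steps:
w(u, p) = 9 (w(u, p) = 3**2 = 9)
r = 27/5 (r = -3/5 + (2*((3 + 1) - 5))*(-3) = -3/5 + (2*(4 - 5))*(-3) = -3/5 + (2*(-1))*(-3) = -3/5 - 2*(-3) = -3/5 + 6 = 27/5 ≈ 5.4000)
(44 + r)*I(R((w(-5, -3) - 4)**2), -13) = (44 + 27/5)*(-13) = (247/5)*(-13) = -3211/5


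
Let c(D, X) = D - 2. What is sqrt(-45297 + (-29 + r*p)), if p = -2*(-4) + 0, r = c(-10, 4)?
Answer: I*sqrt(45422) ≈ 213.12*I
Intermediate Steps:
c(D, X) = -2 + D
r = -12 (r = -2 - 10 = -12)
p = 8 (p = 8 + 0 = 8)
sqrt(-45297 + (-29 + r*p)) = sqrt(-45297 + (-29 - 12*8)) = sqrt(-45297 + (-29 - 96)) = sqrt(-45297 - 125) = sqrt(-45422) = I*sqrt(45422)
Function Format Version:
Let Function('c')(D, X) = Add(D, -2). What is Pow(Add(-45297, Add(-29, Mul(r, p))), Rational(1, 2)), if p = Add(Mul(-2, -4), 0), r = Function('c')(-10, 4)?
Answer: Mul(I, Pow(45422, Rational(1, 2))) ≈ Mul(213.12, I)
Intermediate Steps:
Function('c')(D, X) = Add(-2, D)
r = -12 (r = Add(-2, -10) = -12)
p = 8 (p = Add(8, 0) = 8)
Pow(Add(-45297, Add(-29, Mul(r, p))), Rational(1, 2)) = Pow(Add(-45297, Add(-29, Mul(-12, 8))), Rational(1, 2)) = Pow(Add(-45297, Add(-29, -96)), Rational(1, 2)) = Pow(Add(-45297, -125), Rational(1, 2)) = Pow(-45422, Rational(1, 2)) = Mul(I, Pow(45422, Rational(1, 2)))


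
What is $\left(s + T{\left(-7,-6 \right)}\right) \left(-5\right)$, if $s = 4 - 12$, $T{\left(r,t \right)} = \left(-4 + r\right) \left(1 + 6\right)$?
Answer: $425$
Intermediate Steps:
$T{\left(r,t \right)} = -28 + 7 r$ ($T{\left(r,t \right)} = \left(-4 + r\right) 7 = -28 + 7 r$)
$s = -8$ ($s = 4 - 12 = -8$)
$\left(s + T{\left(-7,-6 \right)}\right) \left(-5\right) = \left(-8 + \left(-28 + 7 \left(-7\right)\right)\right) \left(-5\right) = \left(-8 - 77\right) \left(-5\right) = \left(-85\right) \left(-5\right) = 425$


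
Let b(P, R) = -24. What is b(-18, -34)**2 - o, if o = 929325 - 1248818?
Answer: 320069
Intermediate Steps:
o = -319493
b(-18, -34)**2 - o = (-24)**2 - 1*(-319493) = 576 + 319493 = 320069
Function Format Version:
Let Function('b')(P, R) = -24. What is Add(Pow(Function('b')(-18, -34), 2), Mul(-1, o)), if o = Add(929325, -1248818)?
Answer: 320069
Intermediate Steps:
o = -319493
Add(Pow(Function('b')(-18, -34), 2), Mul(-1, o)) = Add(Pow(-24, 2), Mul(-1, -319493)) = Add(576, 319493) = 320069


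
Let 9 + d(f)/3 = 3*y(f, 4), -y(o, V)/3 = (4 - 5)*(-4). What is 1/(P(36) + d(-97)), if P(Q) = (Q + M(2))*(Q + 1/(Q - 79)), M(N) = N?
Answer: 43/52981 ≈ 0.00081161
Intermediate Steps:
y(o, V) = -12 (y(o, V) = -3*(4 - 5)*(-4) = -(-3)*(-4) = -3*4 = -12)
P(Q) = (2 + Q)*(Q + 1/(-79 + Q)) (P(Q) = (Q + 2)*(Q + 1/(Q - 79)) = (2 + Q)*(Q + 1/(-79 + Q)))
d(f) = -135 (d(f) = -27 + 3*(3*(-12)) = -27 + 3*(-36) = -27 - 108 = -135)
1/(P(36) + d(-97)) = 1/((2 + 36**3 - 157*36 - 77*36**2)/(-79 + 36) - 135) = 1/((2 + 46656 - 5652 - 77*1296)/(-43) - 135) = 1/(-(2 + 46656 - 5652 - 99792)/43 - 135) = 1/(-1/43*(-58786) - 135) = 1/(58786/43 - 135) = 1/(52981/43) = 43/52981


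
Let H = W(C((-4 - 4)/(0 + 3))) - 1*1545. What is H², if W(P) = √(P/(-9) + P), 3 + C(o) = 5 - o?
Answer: 64449787/27 - 4120*√21/3 ≈ 2.3807e+6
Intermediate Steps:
C(o) = 2 - o (C(o) = -3 + (5 - o) = 2 - o)
W(P) = 2*√2*√P/3 (W(P) = √(P*(-⅑) + P) = √(-P/9 + P) = √(8*P/9) = 2*√2*√P/3)
H = -1545 + 4*√21/9 (H = 2*√2*√(2 - (-4 - 4)/(0 + 3))/3 - 1*1545 = 2*√2*√(2 - (-8)/3)/3 - 1545 = 2*√2*√(2 - 1*(-8/3))/3 - 1545 = 2*√2*√(2 + 8/3)/3 - 1545 = 2*√2*√(14/3)/3 - 1545 = 2*√2*(√42/3)/3 - 1545 = 4*√21/9 - 1545 = -1545 + 4*√21/9 ≈ -1543.0)
H² = (-1545 + 4*√21/9)²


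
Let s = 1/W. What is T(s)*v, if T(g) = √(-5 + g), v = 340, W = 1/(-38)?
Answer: 340*I*√43 ≈ 2229.5*I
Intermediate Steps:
W = -1/38 ≈ -0.026316
s = -38 (s = 1/(-1/38) = -38)
T(s)*v = √(-5 - 38)*340 = √(-43)*340 = (I*√43)*340 = 340*I*√43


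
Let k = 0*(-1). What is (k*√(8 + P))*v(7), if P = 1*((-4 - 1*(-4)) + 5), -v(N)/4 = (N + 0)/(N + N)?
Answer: 0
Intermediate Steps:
v(N) = -2 (v(N) = -4*(N + 0)/(N + N) = -4*N/(2*N) = -4*N*1/(2*N) = -4*½ = -2)
k = 0
P = 5 (P = 1*((-4 + 4) + 5) = 1*(0 + 5) = 1*5 = 5)
(k*√(8 + P))*v(7) = (0*√(8 + 5))*(-2) = (0*√13)*(-2) = 0*(-2) = 0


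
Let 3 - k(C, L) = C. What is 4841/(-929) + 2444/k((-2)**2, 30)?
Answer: -2275317/929 ≈ -2449.2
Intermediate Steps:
k(C, L) = 3 - C
4841/(-929) + 2444/k((-2)**2, 30) = 4841/(-929) + 2444/(3 - 1*(-2)**2) = 4841*(-1/929) + 2444/(3 - 1*4) = -4841/929 + 2444/(3 - 4) = -4841/929 + 2444/(-1) = -4841/929 + 2444*(-1) = -4841/929 - 2444 = -2275317/929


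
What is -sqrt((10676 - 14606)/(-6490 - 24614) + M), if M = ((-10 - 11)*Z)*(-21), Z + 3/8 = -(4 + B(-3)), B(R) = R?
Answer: -I*sqrt(3142793)/72 ≈ -24.622*I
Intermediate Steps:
Z = -11/8 (Z = -3/8 - (4 - 3) = -3/8 - 1*1 = -3/8 - 1 = -11/8 ≈ -1.3750)
M = -4851/8 (M = ((-10 - 11)*(-11/8))*(-21) = -21*(-11/8)*(-21) = (231/8)*(-21) = -4851/8 ≈ -606.38)
-sqrt((10676 - 14606)/(-6490 - 24614) + M) = -sqrt((10676 - 14606)/(-6490 - 24614) - 4851/8) = -sqrt(-3930/(-31104) - 4851/8) = -sqrt(-3930*(-1/31104) - 4851/8) = -sqrt(655/5184 - 4851/8) = -sqrt(-3142793/5184) = -I*sqrt(3142793)/72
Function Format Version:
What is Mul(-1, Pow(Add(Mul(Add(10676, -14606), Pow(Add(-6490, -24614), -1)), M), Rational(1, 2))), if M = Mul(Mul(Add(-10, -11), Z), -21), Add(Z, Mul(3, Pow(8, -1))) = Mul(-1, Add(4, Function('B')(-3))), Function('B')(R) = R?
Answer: Mul(Rational(-1, 72), I, Pow(3142793, Rational(1, 2))) ≈ Mul(-24.622, I)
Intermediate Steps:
Z = Rational(-11, 8) (Z = Add(Rational(-3, 8), Mul(-1, Add(4, -3))) = Add(Rational(-3, 8), Mul(-1, 1)) = Add(Rational(-3, 8), -1) = Rational(-11, 8) ≈ -1.3750)
M = Rational(-4851, 8) (M = Mul(Mul(Add(-10, -11), Rational(-11, 8)), -21) = Mul(Mul(-21, Rational(-11, 8)), -21) = Mul(Rational(231, 8), -21) = Rational(-4851, 8) ≈ -606.38)
Mul(-1, Pow(Add(Mul(Add(10676, -14606), Pow(Add(-6490, -24614), -1)), M), Rational(1, 2))) = Mul(-1, Pow(Add(Mul(Add(10676, -14606), Pow(Add(-6490, -24614), -1)), Rational(-4851, 8)), Rational(1, 2))) = Mul(-1, Pow(Add(Mul(-3930, Pow(-31104, -1)), Rational(-4851, 8)), Rational(1, 2))) = Mul(-1, Pow(Add(Mul(-3930, Rational(-1, 31104)), Rational(-4851, 8)), Rational(1, 2))) = Mul(-1, Pow(Add(Rational(655, 5184), Rational(-4851, 8)), Rational(1, 2))) = Mul(-1, Pow(Rational(-3142793, 5184), Rational(1, 2))) = Mul(-1, Mul(Rational(1, 72), I, Pow(3142793, Rational(1, 2)))) = Mul(Rational(-1, 72), I, Pow(3142793, Rational(1, 2)))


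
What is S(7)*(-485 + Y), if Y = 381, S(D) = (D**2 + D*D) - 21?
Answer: -8008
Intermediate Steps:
S(D) = -21 + 2*D**2 (S(D) = (D**2 + D**2) - 21 = 2*D**2 - 21 = -21 + 2*D**2)
S(7)*(-485 + Y) = (-21 + 2*7**2)*(-485 + 381) = (-21 + 2*49)*(-104) = (-21 + 98)*(-104) = 77*(-104) = -8008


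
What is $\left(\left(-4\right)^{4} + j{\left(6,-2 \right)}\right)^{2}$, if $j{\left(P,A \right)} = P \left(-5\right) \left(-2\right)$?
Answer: $99856$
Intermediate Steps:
$j{\left(P,A \right)} = 10 P$ ($j{\left(P,A \right)} = - 5 P \left(-2\right) = 10 P$)
$\left(\left(-4\right)^{4} + j{\left(6,-2 \right)}\right)^{2} = \left(\left(-4\right)^{4} + 10 \cdot 6\right)^{2} = \left(256 + 60\right)^{2} = 316^{2} = 99856$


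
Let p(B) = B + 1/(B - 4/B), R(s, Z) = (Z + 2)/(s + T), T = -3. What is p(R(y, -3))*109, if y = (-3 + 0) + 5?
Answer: 218/3 ≈ 72.667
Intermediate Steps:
y = 2 (y = -3 + 5 = 2)
R(s, Z) = (2 + Z)/(-3 + s) (R(s, Z) = (Z + 2)/(s - 3) = (2 + Z)/(-3 + s))
p(R(y, -3))*109 = (((2 - 3)/(-3 + 2))*(-3 + ((2 - 3)/(-3 + 2))**2)/(-4 + ((2 - 3)/(-3 + 2))**2))*109 = ((-1/(-1))*(-3 + (-1/(-1))**2)/(-4 + (-1/(-1))**2))*109 = ((-1*(-1))*(-3 + (-1*(-1))**2)/(-4 + (-1*(-1))**2))*109 = (1*(-3 + 1**2)/(-4 + 1**2))*109 = (1*(-3 + 1)/(-4 + 1))*109 = (1*(-2)/(-3))*109 = (1*(-1/3)*(-2))*109 = (2/3)*109 = 218/3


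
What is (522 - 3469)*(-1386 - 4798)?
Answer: 18224248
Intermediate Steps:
(522 - 3469)*(-1386 - 4798) = -2947*(-6184) = 18224248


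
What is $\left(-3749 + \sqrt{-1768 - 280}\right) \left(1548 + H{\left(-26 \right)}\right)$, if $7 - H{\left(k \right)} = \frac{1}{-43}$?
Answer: $- \frac{250680634}{43} + \frac{2139712 i \sqrt{2}}{43} \approx -5.8298 \cdot 10^{6} + 70372.0 i$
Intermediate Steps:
$H{\left(k \right)} = \frac{302}{43}$ ($H{\left(k \right)} = 7 - \frac{1}{-43} = 7 - - \frac{1}{43} = 7 + \frac{1}{43} = \frac{302}{43}$)
$\left(-3749 + \sqrt{-1768 - 280}\right) \left(1548 + H{\left(-26 \right)}\right) = \left(-3749 + \sqrt{-1768 - 280}\right) \left(1548 + \frac{302}{43}\right) = \left(-3749 + \sqrt{-2048}\right) \frac{66866}{43} = \left(-3749 + 32 i \sqrt{2}\right) \frac{66866}{43} = - \frac{250680634}{43} + \frac{2139712 i \sqrt{2}}{43}$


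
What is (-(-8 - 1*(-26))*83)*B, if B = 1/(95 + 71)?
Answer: -9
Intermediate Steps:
B = 1/166 ≈ 0.0060241
(-(-8 - 1*(-26))*83)*B = (-(-8 - 1*(-26))*83)*(1/166) = (-(-8 + 26)*83)*(1/166) = (-1*18*83)*(1/166) = -18*83*(1/166) = -1494*1/166 = -9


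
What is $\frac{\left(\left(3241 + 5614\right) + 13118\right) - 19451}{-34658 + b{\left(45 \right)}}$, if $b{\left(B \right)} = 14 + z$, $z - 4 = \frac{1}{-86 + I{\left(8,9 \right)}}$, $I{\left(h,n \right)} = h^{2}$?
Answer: $- \frac{55484}{762081} \approx -0.072806$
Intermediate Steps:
$z = \frac{87}{22}$ ($z = 4 + \frac{1}{-86 + 8^{2}} = 4 + \frac{1}{-86 + 64} = 4 + \frac{1}{-22} = 4 - \frac{1}{22} = \frac{87}{22} \approx 3.9545$)
$b{\left(B \right)} = \frac{395}{22}$ ($b{\left(B \right)} = 14 + \frac{87}{22} = \frac{395}{22}$)
$\frac{\left(\left(3241 + 5614\right) + 13118\right) - 19451}{-34658 + b{\left(45 \right)}} = \frac{\left(\left(3241 + 5614\right) + 13118\right) - 19451}{-34658 + \frac{395}{22}} = \frac{\left(8855 + 13118\right) - 19451}{- \frac{762081}{22}} = \left(21973 - 19451\right) \left(- \frac{22}{762081}\right) = 2522 \left(- \frac{22}{762081}\right) = - \frac{55484}{762081}$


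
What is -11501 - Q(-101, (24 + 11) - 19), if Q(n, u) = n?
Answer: -11400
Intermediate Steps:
-11501 - Q(-101, (24 + 11) - 19) = -11501 - 1*(-101) = -11501 + 101 = -11400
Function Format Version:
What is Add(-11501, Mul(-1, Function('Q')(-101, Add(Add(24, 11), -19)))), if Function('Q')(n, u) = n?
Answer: -11400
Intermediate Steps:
Add(-11501, Mul(-1, Function('Q')(-101, Add(Add(24, 11), -19)))) = Add(-11501, Mul(-1, -101)) = Add(-11501, 101) = -11400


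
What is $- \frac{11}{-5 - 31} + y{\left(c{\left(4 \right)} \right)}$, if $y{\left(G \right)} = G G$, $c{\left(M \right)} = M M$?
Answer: $\frac{9227}{36} \approx 256.31$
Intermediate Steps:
$c{\left(M \right)} = M^{2}$
$y{\left(G \right)} = G^{2}$
$- \frac{11}{-5 - 31} + y{\left(c{\left(4 \right)} \right)} = - \frac{11}{-5 - 31} + \left(4^{2}\right)^{2} = - \frac{11}{-36} + 16^{2} = \left(-11\right) \left(- \frac{1}{36}\right) + 256 = \frac{11}{36} + 256 = \frac{9227}{36}$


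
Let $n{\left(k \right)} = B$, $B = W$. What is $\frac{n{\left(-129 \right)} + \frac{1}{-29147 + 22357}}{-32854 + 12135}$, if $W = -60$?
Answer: $\frac{407401}{140682010} \approx 0.0028959$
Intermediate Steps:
$B = -60$
$n{\left(k \right)} = -60$
$\frac{n{\left(-129 \right)} + \frac{1}{-29147 + 22357}}{-32854 + 12135} = \frac{-60 + \frac{1}{-29147 + 22357}}{-32854 + 12135} = \frac{-60 + \frac{1}{-6790}}{-20719} = \left(-60 - \frac{1}{6790}\right) \left(- \frac{1}{20719}\right) = \left(- \frac{407401}{6790}\right) \left(- \frac{1}{20719}\right) = \frac{407401}{140682010}$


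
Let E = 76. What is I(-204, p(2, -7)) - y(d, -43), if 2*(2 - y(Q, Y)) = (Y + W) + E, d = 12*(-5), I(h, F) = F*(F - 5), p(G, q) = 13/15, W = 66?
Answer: 19763/450 ≈ 43.918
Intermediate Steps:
p(G, q) = 13/15 (p(G, q) = 13*(1/15) = 13/15)
I(h, F) = F*(-5 + F)
d = -60
y(Q, Y) = -69 - Y/2 (y(Q, Y) = 2 - ((Y + 66) + 76)/2 = 2 - ((66 + Y) + 76)/2 = 2 - (142 + Y)/2 = 2 + (-71 - Y/2) = -69 - Y/2)
I(-204, p(2, -7)) - y(d, -43) = 13*(-5 + 13/15)/15 - (-69 - ½*(-43)) = (13/15)*(-62/15) - (-69 + 43/2) = -806/225 - 1*(-95/2) = -806/225 + 95/2 = 19763/450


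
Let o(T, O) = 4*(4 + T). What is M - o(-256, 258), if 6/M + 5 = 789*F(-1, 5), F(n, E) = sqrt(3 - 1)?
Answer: 1254977166/1245017 + 4734*sqrt(2)/1245017 ≈ 1008.0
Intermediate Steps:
o(T, O) = 16 + 4*T
F(n, E) = sqrt(2)
M = 6/(-5 + 789*sqrt(2)) ≈ 0.0054014
M - o(-256, 258) = (30/1245017 + 4734*sqrt(2)/1245017) - (16 + 4*(-256)) = (30/1245017 + 4734*sqrt(2)/1245017) - (16 - 1024) = (30/1245017 + 4734*sqrt(2)/1245017) - 1*(-1008) = (30/1245017 + 4734*sqrt(2)/1245017) + 1008 = 1254977166/1245017 + 4734*sqrt(2)/1245017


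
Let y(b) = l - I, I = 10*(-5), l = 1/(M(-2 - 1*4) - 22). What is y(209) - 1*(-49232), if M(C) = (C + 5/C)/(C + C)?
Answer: 76042054/1543 ≈ 49282.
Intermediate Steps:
M(C) = (C + 5/C)/(2*C) (M(C) = (C + 5/C)/((2*C)) = (C + 5/C)*(1/(2*C)) = (C + 5/C)/(2*C))
l = -72/1543 (l = 1/((5 + (-2 - 1*4)²)/(2*(-2 - 1*4)²) - 22) = 1/((5 + (-2 - 4)²)/(2*(-2 - 4)²) - 22) = 1/((½)*(5 + (-6)²)/(-6)² - 22) = 1/((½)*(1/36)*(5 + 36) - 22) = 1/((½)*(1/36)*41 - 22) = 1/(41/72 - 22) = 1/(-1543/72) = -72/1543 ≈ -0.046662)
I = -50
y(b) = 77078/1543 (y(b) = -72/1543 - 1*(-50) = -72/1543 + 50 = 77078/1543)
y(209) - 1*(-49232) = 77078/1543 - 1*(-49232) = 77078/1543 + 49232 = 76042054/1543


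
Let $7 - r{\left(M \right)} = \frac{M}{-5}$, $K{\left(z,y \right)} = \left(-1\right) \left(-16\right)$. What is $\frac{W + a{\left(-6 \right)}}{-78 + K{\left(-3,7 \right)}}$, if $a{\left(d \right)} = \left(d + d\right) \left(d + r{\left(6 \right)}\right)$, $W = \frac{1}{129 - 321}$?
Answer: $\frac{25349}{59520} \approx 0.42589$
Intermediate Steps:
$K{\left(z,y \right)} = 16$
$r{\left(M \right)} = 7 + \frac{M}{5}$ ($r{\left(M \right)} = 7 - \frac{M}{-5} = 7 - M \left(- \frac{1}{5}\right) = 7 - - \frac{M}{5} = 7 + \frac{M}{5}$)
$W = - \frac{1}{192}$ ($W = \frac{1}{-192} = - \frac{1}{192} \approx -0.0052083$)
$a{\left(d \right)} = 2 d \left(\frac{41}{5} + d\right)$ ($a{\left(d \right)} = \left(d + d\right) \left(d + \left(7 + \frac{1}{5} \cdot 6\right)\right) = 2 d \left(d + \left(7 + \frac{6}{5}\right)\right) = 2 d \left(d + \frac{41}{5}\right) = 2 d \left(\frac{41}{5} + d\right)$)
$\frac{W + a{\left(-6 \right)}}{-78 + K{\left(-3,7 \right)}} = \frac{- \frac{1}{192} + \frac{2}{5} \left(-6\right) \left(41 + 5 \left(-6\right)\right)}{-78 + 16} = \frac{- \frac{1}{192} + \frac{2}{5} \left(-6\right) \left(41 - 30\right)}{-62} = \left(- \frac{1}{192} + \frac{2}{5} \left(-6\right) 11\right) \left(- \frac{1}{62}\right) = \left(- \frac{1}{192} - \frac{132}{5}\right) \left(- \frac{1}{62}\right) = \left(- \frac{25349}{960}\right) \left(- \frac{1}{62}\right) = \frac{25349}{59520}$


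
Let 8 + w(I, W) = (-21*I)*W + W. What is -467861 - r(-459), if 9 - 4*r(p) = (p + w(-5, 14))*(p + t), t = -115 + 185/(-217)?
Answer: -133242233/217 ≈ -6.1402e+5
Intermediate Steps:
w(I, W) = -8 + W - 21*I*W (w(I, W) = -8 + ((-21*I)*W + W) = -8 + (-21*I*W + W) = -8 + (W - 21*I*W) = -8 + W - 21*I*W)
t = -25140/217 (t = -115 + 185*(-1/217) = -115 - 185/217 = -25140/217 ≈ -115.85)
r(p) = 9/4 - (1476 + p)*(-25140/217 + p)/4 (r(p) = 9/4 - (p + (-8 + 14 - 21*(-5)*14))*(p - 25140/217)/4 = 9/4 - (p + (-8 + 14 + 1470))*(-25140/217 + p)/4 = 9/4 - (p + 1476)*(-25140/217 + p)/4 = 9/4 - (1476 + p)*(-25140/217 + p)/4)
-467861 - r(-459) = -467861 - (37108593/868 - 73788/217*(-459) - ¼*(-459)²) = -467861 - (37108593/868 + 33868692/217 - ¼*210681) = -467861 - (37108593/868 + 33868692/217 - 210681/4) = -467861 - 1*31716396/217 = -467861 - 31716396/217 = -133242233/217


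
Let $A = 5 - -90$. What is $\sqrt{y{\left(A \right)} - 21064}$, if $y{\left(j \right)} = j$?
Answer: $i \sqrt{20969} \approx 144.81 i$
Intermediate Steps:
$A = 95$ ($A = 5 + 90 = 95$)
$\sqrt{y{\left(A \right)} - 21064} = \sqrt{95 - 21064} = \sqrt{-20969} = i \sqrt{20969}$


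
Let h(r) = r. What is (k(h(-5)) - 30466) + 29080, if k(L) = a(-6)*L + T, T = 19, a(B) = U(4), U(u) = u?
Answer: -1387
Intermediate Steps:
a(B) = 4
k(L) = 19 + 4*L (k(L) = 4*L + 19 = 19 + 4*L)
(k(h(-5)) - 30466) + 29080 = ((19 + 4*(-5)) - 30466) + 29080 = ((19 - 20) - 30466) + 29080 = (-1 - 30466) + 29080 = -30467 + 29080 = -1387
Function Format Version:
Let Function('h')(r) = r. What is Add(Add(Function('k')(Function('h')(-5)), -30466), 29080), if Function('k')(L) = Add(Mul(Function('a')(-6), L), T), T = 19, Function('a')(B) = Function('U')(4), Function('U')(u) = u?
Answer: -1387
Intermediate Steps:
Function('a')(B) = 4
Function('k')(L) = Add(19, Mul(4, L)) (Function('k')(L) = Add(Mul(4, L), 19) = Add(19, Mul(4, L)))
Add(Add(Function('k')(Function('h')(-5)), -30466), 29080) = Add(Add(Add(19, Mul(4, -5)), -30466), 29080) = Add(Add(Add(19, -20), -30466), 29080) = Add(Add(-1, -30466), 29080) = Add(-30467, 29080) = -1387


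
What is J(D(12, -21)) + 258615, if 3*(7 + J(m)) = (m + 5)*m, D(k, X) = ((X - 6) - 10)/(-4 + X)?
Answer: 161631998/625 ≈ 2.5861e+5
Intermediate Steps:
D(k, X) = (-16 + X)/(-4 + X) (D(k, X) = ((-6 + X) - 10)/(-4 + X) = (-16 + X)/(-4 + X))
J(m) = -7 + m*(5 + m)/3 (J(m) = -7 + ((m + 5)*m)/3 = -7 + ((5 + m)*m)/3 = -7 + (m*(5 + m))/3 = -7 + m*(5 + m)/3)
J(D(12, -21)) + 258615 = (-7 + ((-16 - 21)/(-4 - 21))**2/3 + 5*((-16 - 21)/(-4 - 21))/3) + 258615 = (-7 + (-37/(-25))**2/3 + 5*(-37/(-25))/3) + 258615 = (-7 + (-1/25*(-37))**2/3 + 5*(-1/25*(-37))/3) + 258615 = (-7 + (37/25)**2/3 + (5/3)*(37/25)) + 258615 = (-7 + (1/3)*(1369/625) + 37/15) + 258615 = (-7 + 1369/1875 + 37/15) + 258615 = -2377/625 + 258615 = 161631998/625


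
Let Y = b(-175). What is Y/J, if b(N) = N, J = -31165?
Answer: 35/6233 ≈ 0.0056153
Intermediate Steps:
Y = -175
Y/J = -175/(-31165) = -175*(-1/31165) = 35/6233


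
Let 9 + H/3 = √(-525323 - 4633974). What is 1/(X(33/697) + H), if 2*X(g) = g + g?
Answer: -4364614/7519416386751 - 485809*I*√5159297/7519416386751 ≈ -5.8045e-7 - 0.00014675*I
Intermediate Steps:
H = -27 + 3*I*√5159297 (H = -27 + 3*√(-525323 - 4633974) = -27 + 3*√(-5159297) = -27 + 3*(I*√5159297) = -27 + 3*I*√5159297 ≈ -27.0 + 6814.2*I)
X(g) = g (X(g) = (g + g)/2 = (2*g)/2 = g)
1/(X(33/697) + H) = 1/(33/697 + (-27 + 3*I*√5159297)) = 1/(-18786/697 + 3*I*√5159297)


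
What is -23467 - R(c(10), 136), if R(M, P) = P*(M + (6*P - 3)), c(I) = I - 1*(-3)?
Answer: -135803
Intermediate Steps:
c(I) = 3 + I (c(I) = I + 3 = 3 + I)
R(M, P) = P*(-3 + M + 6*P) (R(M, P) = P*(M + (-3 + 6*P)) = P*(-3 + M + 6*P))
-23467 - R(c(10), 136) = -23467 - 136*(-3 + (3 + 10) + 6*136) = -23467 - 136*(-3 + 13 + 816) = -23467 - 136*826 = -23467 - 1*112336 = -23467 - 112336 = -135803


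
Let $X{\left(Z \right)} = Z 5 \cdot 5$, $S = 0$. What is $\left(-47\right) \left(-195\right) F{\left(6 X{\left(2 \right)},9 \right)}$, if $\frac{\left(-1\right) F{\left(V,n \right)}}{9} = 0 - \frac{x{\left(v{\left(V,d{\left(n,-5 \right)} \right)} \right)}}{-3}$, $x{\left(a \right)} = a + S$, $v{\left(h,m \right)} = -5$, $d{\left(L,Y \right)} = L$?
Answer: $137475$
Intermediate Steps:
$x{\left(a \right)} = a$ ($x{\left(a \right)} = a + 0 = a$)
$X{\left(Z \right)} = 25 Z$ ($X{\left(Z \right)} = 5 Z 5 = 25 Z$)
$F{\left(V,n \right)} = 15$ ($F{\left(V,n \right)} = - 9 \left(0 - - \frac{5}{-3}\right) = - 9 \left(0 - \left(-5\right) \left(- \frac{1}{3}\right)\right) = - 9 \left(0 - \frac{5}{3}\right) = \left(-9\right) \left(- \frac{5}{3}\right) = 15$)
$\left(-47\right) \left(-195\right) F{\left(6 X{\left(2 \right)},9 \right)} = \left(-47\right) \left(-195\right) 15 = 9165 \cdot 15 = 137475$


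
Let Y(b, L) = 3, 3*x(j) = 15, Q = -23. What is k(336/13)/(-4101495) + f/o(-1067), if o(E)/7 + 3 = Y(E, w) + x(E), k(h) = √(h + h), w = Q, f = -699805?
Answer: -139961/7 - 4*√546/53319435 ≈ -19994.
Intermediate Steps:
x(j) = 5 (x(j) = (⅓)*15 = 5)
w = -23
k(h) = √2*√h (k(h) = √(2*h) = √2*√h)
o(E) = 35 (o(E) = -21 + 7*(3 + 5) = -21 + 7*8 = -21 + 56 = 35)
k(336/13)/(-4101495) + f/o(-1067) = (√2*√(336/13))/(-4101495) - 699805/35 = (√2*√(336*(1/13)))*(-1/4101495) - 699805*1/35 = (√2*√(336/13))*(-1/4101495) - 139961/7 = (√2*(4*√273/13))*(-1/4101495) - 139961/7 = (4*√546/13)*(-1/4101495) - 139961/7 = -4*√546/53319435 - 139961/7 = -139961/7 - 4*√546/53319435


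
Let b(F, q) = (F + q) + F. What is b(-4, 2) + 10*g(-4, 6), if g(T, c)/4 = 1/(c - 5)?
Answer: 34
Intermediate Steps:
b(F, q) = q + 2*F
g(T, c) = 4/(-5 + c) (g(T, c) = 4/(c - 5) = 4/(-5 + c))
b(-4, 2) + 10*g(-4, 6) = (2 + 2*(-4)) + 10*(4/(-5 + 6)) = (2 - 8) + 10*(4/1) = -6 + 10*(4*1) = -6 + 10*4 = -6 + 40 = 34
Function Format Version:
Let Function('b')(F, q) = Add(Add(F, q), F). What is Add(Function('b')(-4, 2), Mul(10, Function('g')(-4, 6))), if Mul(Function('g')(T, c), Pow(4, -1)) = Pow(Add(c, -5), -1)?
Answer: 34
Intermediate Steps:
Function('b')(F, q) = Add(q, Mul(2, F))
Function('g')(T, c) = Mul(4, Pow(Add(-5, c), -1)) (Function('g')(T, c) = Mul(4, Pow(Add(c, -5), -1)) = Mul(4, Pow(Add(-5, c), -1)))
Add(Function('b')(-4, 2), Mul(10, Function('g')(-4, 6))) = Add(Add(2, Mul(2, -4)), Mul(10, Mul(4, Pow(Add(-5, 6), -1)))) = Add(Add(2, -8), Mul(10, Mul(4, Pow(1, -1)))) = Add(-6, Mul(10, Mul(4, 1))) = Add(-6, Mul(10, 4)) = Add(-6, 40) = 34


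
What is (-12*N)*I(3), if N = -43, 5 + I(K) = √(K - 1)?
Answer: -2580 + 516*√2 ≈ -1850.3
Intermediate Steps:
I(K) = -5 + √(-1 + K) (I(K) = -5 + √(K - 1) = -5 + √(-1 + K))
(-12*N)*I(3) = (-12*(-43))*(-5 + √(-1 + 3)) = 516*(-5 + √2) = -2580 + 516*√2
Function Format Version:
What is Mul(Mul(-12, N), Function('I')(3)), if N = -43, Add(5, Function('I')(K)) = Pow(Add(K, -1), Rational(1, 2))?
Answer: Add(-2580, Mul(516, Pow(2, Rational(1, 2)))) ≈ -1850.3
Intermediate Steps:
Function('I')(K) = Add(-5, Pow(Add(-1, K), Rational(1, 2))) (Function('I')(K) = Add(-5, Pow(Add(K, -1), Rational(1, 2))) = Add(-5, Pow(Add(-1, K), Rational(1, 2))))
Mul(Mul(-12, N), Function('I')(3)) = Mul(Mul(-12, -43), Add(-5, Pow(Add(-1, 3), Rational(1, 2)))) = Mul(516, Add(-5, Pow(2, Rational(1, 2)))) = Add(-2580, Mul(516, Pow(2, Rational(1, 2))))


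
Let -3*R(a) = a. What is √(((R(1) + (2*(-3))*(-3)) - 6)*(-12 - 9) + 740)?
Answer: 3*√55 ≈ 22.249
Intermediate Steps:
R(a) = -a/3
√(((R(1) + (2*(-3))*(-3)) - 6)*(-12 - 9) + 740) = √(((-⅓*1 + (2*(-3))*(-3)) - 6)*(-12 - 9) + 740) = √(((-⅓ - 6*(-3)) - 6)*(-21) + 740) = √(((-⅓ + 18) - 6)*(-21) + 740) = √((53/3 - 6)*(-21) + 740) = √((35/3)*(-21) + 740) = √(-245 + 740) = √495 = 3*√55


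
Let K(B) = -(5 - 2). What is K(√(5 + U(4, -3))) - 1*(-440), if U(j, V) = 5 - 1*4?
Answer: 437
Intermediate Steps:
U(j, V) = 1 (U(j, V) = 5 - 4 = 1)
K(B) = -3 (K(B) = -1*3 = -3)
K(√(5 + U(4, -3))) - 1*(-440) = -3 - 1*(-440) = -3 + 440 = 437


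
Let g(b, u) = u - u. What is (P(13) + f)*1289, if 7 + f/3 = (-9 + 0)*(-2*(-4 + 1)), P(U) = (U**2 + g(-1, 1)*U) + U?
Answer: -1289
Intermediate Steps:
g(b, u) = 0
P(U) = U + U**2 (P(U) = (U**2 + 0*U) + U = (U**2 + 0) + U = U**2 + U = U + U**2)
f = -183 (f = -21 + 3*((-9 + 0)*(-2*(-4 + 1))) = -21 + 3*(-(-18)*(-3)) = -21 + 3*(-9*6) = -21 + 3*(-54) = -21 - 162 = -183)
(P(13) + f)*1289 = (13*(1 + 13) - 183)*1289 = (13*14 - 183)*1289 = (182 - 183)*1289 = -1*1289 = -1289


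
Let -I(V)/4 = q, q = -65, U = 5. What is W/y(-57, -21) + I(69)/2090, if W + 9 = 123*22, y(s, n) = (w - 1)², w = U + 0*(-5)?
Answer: 564089/3344 ≈ 168.69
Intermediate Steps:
w = 5 (w = 5 + 0*(-5) = 5 + 0 = 5)
y(s, n) = 16 (y(s, n) = (5 - 1)² = 4² = 16)
I(V) = 260 (I(V) = -4*(-65) = 260)
W = 2697 (W = -9 + 123*22 = -9 + 2706 = 2697)
W/y(-57, -21) + I(69)/2090 = 2697/16 + 260/2090 = 2697*(1/16) + 260*(1/2090) = 2697/16 + 26/209 = 564089/3344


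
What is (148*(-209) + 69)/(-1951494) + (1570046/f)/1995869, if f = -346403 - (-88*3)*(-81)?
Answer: 22652065403593565/1432503287890673082 ≈ 0.015813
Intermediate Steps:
f = -367787 (f = -346403 - (-264)*(-81) = -346403 - 1*21384 = -346403 - 21384 = -367787)
(148*(-209) + 69)/(-1951494) + (1570046/f)/1995869 = (148*(-209) + 69)/(-1951494) + (1570046/(-367787))/1995869 = (-30932 + 69)*(-1/1951494) + (1570046*(-1/367787))*(1/1995869) = -30863*(-1/1951494) - 1570046/367787*1/1995869 = 30863/1951494 - 1570046/734054671903 = 22652065403593565/1432503287890673082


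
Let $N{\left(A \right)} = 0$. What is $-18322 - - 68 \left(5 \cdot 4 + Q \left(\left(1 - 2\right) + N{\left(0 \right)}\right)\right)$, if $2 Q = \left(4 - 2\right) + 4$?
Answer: $-17166$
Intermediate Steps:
$Q = 3$ ($Q = \frac{\left(4 - 2\right) + 4}{2} = \frac{2 + 4}{2} = \frac{1}{2} \cdot 6 = 3$)
$-18322 - - 68 \left(5 \cdot 4 + Q \left(\left(1 - 2\right) + N{\left(0 \right)}\right)\right) = -18322 - - 68 \left(5 \cdot 4 + 3 \left(\left(1 - 2\right) + 0\right)\right) = -18322 - - 68 \left(20 + 3 \left(\left(1 - 2\right) + 0\right)\right) = -18322 - - 68 \left(20 + 3 \left(-1 + 0\right)\right) = -18322 - - 68 \left(20 + 3 \left(-1\right)\right) = -18322 - - 68 \left(20 - 3\right) = -18322 - \left(-68\right) 17 = -18322 - -1156 = -18322 + 1156 = -17166$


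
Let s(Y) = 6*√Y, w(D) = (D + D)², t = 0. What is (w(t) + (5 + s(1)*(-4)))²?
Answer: 361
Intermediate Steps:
w(D) = 4*D² (w(D) = (2*D)² = 4*D²)
(w(t) + (5 + s(1)*(-4)))² = (4*0² + (5 + (6*√1)*(-4)))² = (4*0 + (5 + (6*1)*(-4)))² = (0 + (5 + 6*(-4)))² = (0 + (5 - 24))² = (0 - 19)² = (-19)² = 361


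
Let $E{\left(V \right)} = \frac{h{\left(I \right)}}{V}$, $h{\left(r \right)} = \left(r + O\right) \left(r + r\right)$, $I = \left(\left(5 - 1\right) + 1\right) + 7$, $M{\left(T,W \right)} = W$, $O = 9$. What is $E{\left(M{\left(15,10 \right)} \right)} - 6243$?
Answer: $- \frac{30963}{5} \approx -6192.6$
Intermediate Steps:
$I = 12$ ($I = \left(4 + 1\right) + 7 = 5 + 7 = 12$)
$h{\left(r \right)} = 2 r \left(9 + r\right)$ ($h{\left(r \right)} = \left(r + 9\right) \left(r + r\right) = \left(9 + r\right) 2 r = 2 r \left(9 + r\right)$)
$E{\left(V \right)} = \frac{504}{V}$ ($E{\left(V \right)} = \frac{2 \cdot 12 \left(9 + 12\right)}{V} = \frac{2 \cdot 12 \cdot 21}{V} = \frac{504}{V}$)
$E{\left(M{\left(15,10 \right)} \right)} - 6243 = \frac{504}{10} - 6243 = 504 \cdot \frac{1}{10} - 6243 = \frac{252}{5} - 6243 = - \frac{30963}{5}$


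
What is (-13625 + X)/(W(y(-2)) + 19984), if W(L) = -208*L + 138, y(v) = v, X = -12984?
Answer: -26609/20538 ≈ -1.2956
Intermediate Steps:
W(L) = 138 - 208*L
(-13625 + X)/(W(y(-2)) + 19984) = (-13625 - 12984)/((138 - 208*(-2)) + 19984) = -26609/((138 + 416) + 19984) = -26609/(554 + 19984) = -26609/20538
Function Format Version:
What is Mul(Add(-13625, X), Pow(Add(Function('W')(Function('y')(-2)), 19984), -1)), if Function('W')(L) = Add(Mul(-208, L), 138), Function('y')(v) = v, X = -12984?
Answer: Rational(-26609, 20538) ≈ -1.2956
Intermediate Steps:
Function('W')(L) = Add(138, Mul(-208, L))
Mul(Add(-13625, X), Pow(Add(Function('W')(Function('y')(-2)), 19984), -1)) = Mul(Add(-13625, -12984), Pow(Add(Add(138, Mul(-208, -2)), 19984), -1)) = Mul(-26609, Pow(Add(Add(138, 416), 19984), -1)) = Mul(-26609, Pow(Add(554, 19984), -1)) = Mul(-26609, Pow(20538, -1)) = Mul(-26609, Rational(1, 20538)) = Rational(-26609, 20538)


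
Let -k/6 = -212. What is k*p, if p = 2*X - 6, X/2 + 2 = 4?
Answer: 2544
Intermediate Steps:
X = 4 (X = -4 + 2*4 = -4 + 8 = 4)
p = 2 (p = 2*4 - 6 = 8 - 6 = 2)
k = 1272 (k = -6*(-212) = 1272)
k*p = 1272*2 = 2544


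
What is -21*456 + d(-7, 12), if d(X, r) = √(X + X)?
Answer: -9576 + I*√14 ≈ -9576.0 + 3.7417*I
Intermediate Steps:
d(X, r) = √2*√X (d(X, r) = √(2*X) = √2*√X)
-21*456 + d(-7, 12) = -21*456 + √2*√(-7) = -9576 + √2*(I*√7) = -9576 + I*√14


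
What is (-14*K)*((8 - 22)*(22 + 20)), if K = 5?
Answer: 41160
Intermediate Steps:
(-14*K)*((8 - 22)*(22 + 20)) = (-14*5)*((8 - 22)*(22 + 20)) = -(-980)*42 = -70*(-588) = 41160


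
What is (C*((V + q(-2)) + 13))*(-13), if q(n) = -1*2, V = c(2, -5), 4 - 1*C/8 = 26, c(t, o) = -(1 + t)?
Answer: 18304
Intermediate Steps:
c(t, o) = -1 - t
C = -176 (C = 32 - 8*26 = 32 - 208 = -176)
V = -3 (V = -1 - 1*2 = -1 - 2 = -3)
q(n) = -2
(C*((V + q(-2)) + 13))*(-13) = -176*((-3 - 2) + 13)*(-13) = -176*(-5 + 13)*(-13) = -176*8*(-13) = -1408*(-13) = 18304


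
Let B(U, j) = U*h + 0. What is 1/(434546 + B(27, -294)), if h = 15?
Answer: 1/434951 ≈ 2.2991e-6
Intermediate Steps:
B(U, j) = 15*U (B(U, j) = U*15 + 0 = 15*U + 0 = 15*U)
1/(434546 + B(27, -294)) = 1/(434546 + 15*27) = 1/(434546 + 405) = 1/434951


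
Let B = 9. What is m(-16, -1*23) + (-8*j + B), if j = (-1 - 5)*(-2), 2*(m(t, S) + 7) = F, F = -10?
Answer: -99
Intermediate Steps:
m(t, S) = -12 (m(t, S) = -7 + (½)*(-10) = -7 - 5 = -12)
j = 12 (j = -6*(-2) = 12)
m(-16, -1*23) + (-8*j + B) = -12 + (-8*12 + 9) = -12 + (-96 + 9) = -12 - 87 = -99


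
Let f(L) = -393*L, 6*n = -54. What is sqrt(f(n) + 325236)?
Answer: sqrt(328773) ≈ 573.39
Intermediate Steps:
n = -9 (n = (1/6)*(-54) = -9)
sqrt(f(n) + 325236) = sqrt(-393*(-9) + 325236) = sqrt(3537 + 325236) = sqrt(328773)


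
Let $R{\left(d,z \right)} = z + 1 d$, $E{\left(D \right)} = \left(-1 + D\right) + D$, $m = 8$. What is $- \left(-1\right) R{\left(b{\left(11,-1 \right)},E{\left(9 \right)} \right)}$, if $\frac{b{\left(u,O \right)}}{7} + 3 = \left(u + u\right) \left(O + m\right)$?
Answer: $1074$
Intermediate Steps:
$E{\left(D \right)} = -1 + 2 D$
$b{\left(u,O \right)} = -21 + 14 u \left(8 + O\right)$ ($b{\left(u,O \right)} = -21 + 7 \left(u + u\right) \left(O + 8\right) = -21 + 7 \cdot 2 u \left(8 + O\right) = -21 + 14 u \left(8 + O\right)$)
$R{\left(d,z \right)} = d + z$ ($R{\left(d,z \right)} = z + d = d + z$)
$- \left(-1\right) R{\left(b{\left(11,-1 \right)},E{\left(9 \right)} \right)} = - \left(-1\right) \left(\left(-21 + 112 \cdot 11 + 14 \left(-1\right) 11\right) + \left(-1 + 2 \cdot 9\right)\right) = - \left(-1\right) \left(\left(-21 + 1232 - 154\right) + \left(-1 + 18\right)\right) = - \left(-1\right) \left(1057 + 17\right) = - \left(-1\right) 1074 = \left(-1\right) \left(-1074\right) = 1074$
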